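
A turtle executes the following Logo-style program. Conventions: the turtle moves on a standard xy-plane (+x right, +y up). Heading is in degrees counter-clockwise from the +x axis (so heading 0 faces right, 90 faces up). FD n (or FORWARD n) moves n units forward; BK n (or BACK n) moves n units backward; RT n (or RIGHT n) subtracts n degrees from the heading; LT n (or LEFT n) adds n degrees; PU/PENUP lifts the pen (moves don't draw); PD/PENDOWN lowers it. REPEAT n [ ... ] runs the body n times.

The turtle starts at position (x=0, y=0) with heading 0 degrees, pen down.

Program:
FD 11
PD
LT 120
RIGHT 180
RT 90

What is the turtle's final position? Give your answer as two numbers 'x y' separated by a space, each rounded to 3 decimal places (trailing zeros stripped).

Answer: 11 0

Derivation:
Executing turtle program step by step:
Start: pos=(0,0), heading=0, pen down
FD 11: (0,0) -> (11,0) [heading=0, draw]
PD: pen down
LT 120: heading 0 -> 120
RT 180: heading 120 -> 300
RT 90: heading 300 -> 210
Final: pos=(11,0), heading=210, 1 segment(s) drawn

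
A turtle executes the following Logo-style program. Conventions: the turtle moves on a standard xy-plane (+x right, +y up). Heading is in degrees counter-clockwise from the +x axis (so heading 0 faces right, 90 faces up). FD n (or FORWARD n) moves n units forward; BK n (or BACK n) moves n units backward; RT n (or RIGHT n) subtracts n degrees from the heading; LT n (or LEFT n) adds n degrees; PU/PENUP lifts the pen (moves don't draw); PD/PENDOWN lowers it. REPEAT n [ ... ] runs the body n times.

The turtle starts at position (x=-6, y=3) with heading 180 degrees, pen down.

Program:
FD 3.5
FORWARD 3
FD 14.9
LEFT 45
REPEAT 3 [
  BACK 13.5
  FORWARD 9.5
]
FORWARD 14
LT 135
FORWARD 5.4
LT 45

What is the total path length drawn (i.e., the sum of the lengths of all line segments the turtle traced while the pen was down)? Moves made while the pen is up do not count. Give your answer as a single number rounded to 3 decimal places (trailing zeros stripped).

Answer: 109.8

Derivation:
Executing turtle program step by step:
Start: pos=(-6,3), heading=180, pen down
FD 3.5: (-6,3) -> (-9.5,3) [heading=180, draw]
FD 3: (-9.5,3) -> (-12.5,3) [heading=180, draw]
FD 14.9: (-12.5,3) -> (-27.4,3) [heading=180, draw]
LT 45: heading 180 -> 225
REPEAT 3 [
  -- iteration 1/3 --
  BK 13.5: (-27.4,3) -> (-17.854,12.546) [heading=225, draw]
  FD 9.5: (-17.854,12.546) -> (-24.572,5.828) [heading=225, draw]
  -- iteration 2/3 --
  BK 13.5: (-24.572,5.828) -> (-15.026,15.374) [heading=225, draw]
  FD 9.5: (-15.026,15.374) -> (-21.743,8.657) [heading=225, draw]
  -- iteration 3/3 --
  BK 13.5: (-21.743,8.657) -> (-12.197,18.203) [heading=225, draw]
  FD 9.5: (-12.197,18.203) -> (-18.915,11.485) [heading=225, draw]
]
FD 14: (-18.915,11.485) -> (-28.814,1.586) [heading=225, draw]
LT 135: heading 225 -> 0
FD 5.4: (-28.814,1.586) -> (-23.414,1.586) [heading=0, draw]
LT 45: heading 0 -> 45
Final: pos=(-23.414,1.586), heading=45, 11 segment(s) drawn

Segment lengths:
  seg 1: (-6,3) -> (-9.5,3), length = 3.5
  seg 2: (-9.5,3) -> (-12.5,3), length = 3
  seg 3: (-12.5,3) -> (-27.4,3), length = 14.9
  seg 4: (-27.4,3) -> (-17.854,12.546), length = 13.5
  seg 5: (-17.854,12.546) -> (-24.572,5.828), length = 9.5
  seg 6: (-24.572,5.828) -> (-15.026,15.374), length = 13.5
  seg 7: (-15.026,15.374) -> (-21.743,8.657), length = 9.5
  seg 8: (-21.743,8.657) -> (-12.197,18.203), length = 13.5
  seg 9: (-12.197,18.203) -> (-18.915,11.485), length = 9.5
  seg 10: (-18.915,11.485) -> (-28.814,1.586), length = 14
  seg 11: (-28.814,1.586) -> (-23.414,1.586), length = 5.4
Total = 109.8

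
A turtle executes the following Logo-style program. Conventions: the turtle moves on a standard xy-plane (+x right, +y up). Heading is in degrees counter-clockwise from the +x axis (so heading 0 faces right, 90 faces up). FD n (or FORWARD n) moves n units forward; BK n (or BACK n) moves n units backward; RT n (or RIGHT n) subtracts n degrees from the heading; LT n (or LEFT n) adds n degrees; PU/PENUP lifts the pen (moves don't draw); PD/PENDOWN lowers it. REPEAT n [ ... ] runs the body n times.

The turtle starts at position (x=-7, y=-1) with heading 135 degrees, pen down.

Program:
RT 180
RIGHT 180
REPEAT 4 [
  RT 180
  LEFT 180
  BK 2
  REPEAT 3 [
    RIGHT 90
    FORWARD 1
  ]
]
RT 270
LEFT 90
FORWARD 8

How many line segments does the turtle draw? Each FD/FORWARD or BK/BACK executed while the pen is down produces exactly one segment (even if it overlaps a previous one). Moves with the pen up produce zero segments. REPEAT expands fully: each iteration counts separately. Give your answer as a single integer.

Executing turtle program step by step:
Start: pos=(-7,-1), heading=135, pen down
RT 180: heading 135 -> 315
RT 180: heading 315 -> 135
REPEAT 4 [
  -- iteration 1/4 --
  RT 180: heading 135 -> 315
  LT 180: heading 315 -> 135
  BK 2: (-7,-1) -> (-5.586,-2.414) [heading=135, draw]
  REPEAT 3 [
    -- iteration 1/3 --
    RT 90: heading 135 -> 45
    FD 1: (-5.586,-2.414) -> (-4.879,-1.707) [heading=45, draw]
    -- iteration 2/3 --
    RT 90: heading 45 -> 315
    FD 1: (-4.879,-1.707) -> (-4.172,-2.414) [heading=315, draw]
    -- iteration 3/3 --
    RT 90: heading 315 -> 225
    FD 1: (-4.172,-2.414) -> (-4.879,-3.121) [heading=225, draw]
  ]
  -- iteration 2/4 --
  RT 180: heading 225 -> 45
  LT 180: heading 45 -> 225
  BK 2: (-4.879,-3.121) -> (-3.464,-1.707) [heading=225, draw]
  REPEAT 3 [
    -- iteration 1/3 --
    RT 90: heading 225 -> 135
    FD 1: (-3.464,-1.707) -> (-4.172,-1) [heading=135, draw]
    -- iteration 2/3 --
    RT 90: heading 135 -> 45
    FD 1: (-4.172,-1) -> (-3.464,-0.293) [heading=45, draw]
    -- iteration 3/3 --
    RT 90: heading 45 -> 315
    FD 1: (-3.464,-0.293) -> (-2.757,-1) [heading=315, draw]
  ]
  -- iteration 3/4 --
  RT 180: heading 315 -> 135
  LT 180: heading 135 -> 315
  BK 2: (-2.757,-1) -> (-4.172,0.414) [heading=315, draw]
  REPEAT 3 [
    -- iteration 1/3 --
    RT 90: heading 315 -> 225
    FD 1: (-4.172,0.414) -> (-4.879,-0.293) [heading=225, draw]
    -- iteration 2/3 --
    RT 90: heading 225 -> 135
    FD 1: (-4.879,-0.293) -> (-5.586,0.414) [heading=135, draw]
    -- iteration 3/3 --
    RT 90: heading 135 -> 45
    FD 1: (-5.586,0.414) -> (-4.879,1.121) [heading=45, draw]
  ]
  -- iteration 4/4 --
  RT 180: heading 45 -> 225
  LT 180: heading 225 -> 45
  BK 2: (-4.879,1.121) -> (-6.293,-0.293) [heading=45, draw]
  REPEAT 3 [
    -- iteration 1/3 --
    RT 90: heading 45 -> 315
    FD 1: (-6.293,-0.293) -> (-5.586,-1) [heading=315, draw]
    -- iteration 2/3 --
    RT 90: heading 315 -> 225
    FD 1: (-5.586,-1) -> (-6.293,-1.707) [heading=225, draw]
    -- iteration 3/3 --
    RT 90: heading 225 -> 135
    FD 1: (-6.293,-1.707) -> (-7,-1) [heading=135, draw]
  ]
]
RT 270: heading 135 -> 225
LT 90: heading 225 -> 315
FD 8: (-7,-1) -> (-1.343,-6.657) [heading=315, draw]
Final: pos=(-1.343,-6.657), heading=315, 17 segment(s) drawn
Segments drawn: 17

Answer: 17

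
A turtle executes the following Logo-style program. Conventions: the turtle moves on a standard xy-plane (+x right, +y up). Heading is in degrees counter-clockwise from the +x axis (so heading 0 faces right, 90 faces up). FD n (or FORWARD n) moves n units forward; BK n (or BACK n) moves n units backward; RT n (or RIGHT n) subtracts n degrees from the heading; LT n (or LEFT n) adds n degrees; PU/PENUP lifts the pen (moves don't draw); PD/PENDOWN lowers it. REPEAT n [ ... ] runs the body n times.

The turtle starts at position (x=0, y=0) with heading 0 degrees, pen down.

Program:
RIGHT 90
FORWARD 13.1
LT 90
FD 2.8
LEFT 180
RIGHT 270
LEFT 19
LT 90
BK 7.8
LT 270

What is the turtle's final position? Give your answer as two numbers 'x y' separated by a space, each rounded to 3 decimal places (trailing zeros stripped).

Answer: -4.575 -15.639

Derivation:
Executing turtle program step by step:
Start: pos=(0,0), heading=0, pen down
RT 90: heading 0 -> 270
FD 13.1: (0,0) -> (0,-13.1) [heading=270, draw]
LT 90: heading 270 -> 0
FD 2.8: (0,-13.1) -> (2.8,-13.1) [heading=0, draw]
LT 180: heading 0 -> 180
RT 270: heading 180 -> 270
LT 19: heading 270 -> 289
LT 90: heading 289 -> 19
BK 7.8: (2.8,-13.1) -> (-4.575,-15.639) [heading=19, draw]
LT 270: heading 19 -> 289
Final: pos=(-4.575,-15.639), heading=289, 3 segment(s) drawn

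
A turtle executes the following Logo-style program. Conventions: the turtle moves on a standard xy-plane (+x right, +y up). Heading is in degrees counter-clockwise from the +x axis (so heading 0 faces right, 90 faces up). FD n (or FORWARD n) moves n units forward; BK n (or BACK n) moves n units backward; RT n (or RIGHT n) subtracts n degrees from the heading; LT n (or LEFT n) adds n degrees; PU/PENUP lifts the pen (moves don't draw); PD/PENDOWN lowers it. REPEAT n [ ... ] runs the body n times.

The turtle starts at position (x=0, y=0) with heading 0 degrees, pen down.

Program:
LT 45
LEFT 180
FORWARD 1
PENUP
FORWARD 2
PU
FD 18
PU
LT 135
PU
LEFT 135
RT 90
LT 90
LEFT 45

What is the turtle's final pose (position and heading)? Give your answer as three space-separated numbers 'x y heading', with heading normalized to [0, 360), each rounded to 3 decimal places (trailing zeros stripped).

Executing turtle program step by step:
Start: pos=(0,0), heading=0, pen down
LT 45: heading 0 -> 45
LT 180: heading 45 -> 225
FD 1: (0,0) -> (-0.707,-0.707) [heading=225, draw]
PU: pen up
FD 2: (-0.707,-0.707) -> (-2.121,-2.121) [heading=225, move]
PU: pen up
FD 18: (-2.121,-2.121) -> (-14.849,-14.849) [heading=225, move]
PU: pen up
LT 135: heading 225 -> 0
PU: pen up
LT 135: heading 0 -> 135
RT 90: heading 135 -> 45
LT 90: heading 45 -> 135
LT 45: heading 135 -> 180
Final: pos=(-14.849,-14.849), heading=180, 1 segment(s) drawn

Answer: -14.849 -14.849 180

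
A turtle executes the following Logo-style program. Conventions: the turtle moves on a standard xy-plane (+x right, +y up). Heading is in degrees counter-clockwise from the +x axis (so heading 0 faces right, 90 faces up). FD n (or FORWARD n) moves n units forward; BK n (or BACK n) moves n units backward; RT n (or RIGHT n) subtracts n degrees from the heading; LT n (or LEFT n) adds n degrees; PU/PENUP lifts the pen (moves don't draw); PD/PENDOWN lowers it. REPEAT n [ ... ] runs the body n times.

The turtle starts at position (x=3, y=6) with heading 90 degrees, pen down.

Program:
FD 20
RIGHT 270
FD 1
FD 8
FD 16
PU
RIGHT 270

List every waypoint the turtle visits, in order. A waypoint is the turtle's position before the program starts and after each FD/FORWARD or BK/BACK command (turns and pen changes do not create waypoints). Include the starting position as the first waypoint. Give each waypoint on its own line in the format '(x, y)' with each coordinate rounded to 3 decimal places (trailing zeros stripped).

Executing turtle program step by step:
Start: pos=(3,6), heading=90, pen down
FD 20: (3,6) -> (3,26) [heading=90, draw]
RT 270: heading 90 -> 180
FD 1: (3,26) -> (2,26) [heading=180, draw]
FD 8: (2,26) -> (-6,26) [heading=180, draw]
FD 16: (-6,26) -> (-22,26) [heading=180, draw]
PU: pen up
RT 270: heading 180 -> 270
Final: pos=(-22,26), heading=270, 4 segment(s) drawn
Waypoints (5 total):
(3, 6)
(3, 26)
(2, 26)
(-6, 26)
(-22, 26)

Answer: (3, 6)
(3, 26)
(2, 26)
(-6, 26)
(-22, 26)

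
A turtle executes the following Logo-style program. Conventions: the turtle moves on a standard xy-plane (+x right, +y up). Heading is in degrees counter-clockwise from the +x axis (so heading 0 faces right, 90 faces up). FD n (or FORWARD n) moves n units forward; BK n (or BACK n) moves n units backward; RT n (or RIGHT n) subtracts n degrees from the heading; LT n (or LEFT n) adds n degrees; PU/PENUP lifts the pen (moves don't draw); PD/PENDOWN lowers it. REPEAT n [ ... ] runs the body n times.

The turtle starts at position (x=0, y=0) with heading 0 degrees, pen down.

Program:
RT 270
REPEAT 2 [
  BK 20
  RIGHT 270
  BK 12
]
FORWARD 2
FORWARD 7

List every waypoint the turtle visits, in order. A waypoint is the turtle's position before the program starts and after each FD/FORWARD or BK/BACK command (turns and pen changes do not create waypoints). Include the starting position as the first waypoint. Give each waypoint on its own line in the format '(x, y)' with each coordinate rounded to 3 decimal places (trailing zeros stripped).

Answer: (0, 0)
(0, -20)
(12, -20)
(32, -20)
(32, -8)
(32, -10)
(32, -17)

Derivation:
Executing turtle program step by step:
Start: pos=(0,0), heading=0, pen down
RT 270: heading 0 -> 90
REPEAT 2 [
  -- iteration 1/2 --
  BK 20: (0,0) -> (0,-20) [heading=90, draw]
  RT 270: heading 90 -> 180
  BK 12: (0,-20) -> (12,-20) [heading=180, draw]
  -- iteration 2/2 --
  BK 20: (12,-20) -> (32,-20) [heading=180, draw]
  RT 270: heading 180 -> 270
  BK 12: (32,-20) -> (32,-8) [heading=270, draw]
]
FD 2: (32,-8) -> (32,-10) [heading=270, draw]
FD 7: (32,-10) -> (32,-17) [heading=270, draw]
Final: pos=(32,-17), heading=270, 6 segment(s) drawn
Waypoints (7 total):
(0, 0)
(0, -20)
(12, -20)
(32, -20)
(32, -8)
(32, -10)
(32, -17)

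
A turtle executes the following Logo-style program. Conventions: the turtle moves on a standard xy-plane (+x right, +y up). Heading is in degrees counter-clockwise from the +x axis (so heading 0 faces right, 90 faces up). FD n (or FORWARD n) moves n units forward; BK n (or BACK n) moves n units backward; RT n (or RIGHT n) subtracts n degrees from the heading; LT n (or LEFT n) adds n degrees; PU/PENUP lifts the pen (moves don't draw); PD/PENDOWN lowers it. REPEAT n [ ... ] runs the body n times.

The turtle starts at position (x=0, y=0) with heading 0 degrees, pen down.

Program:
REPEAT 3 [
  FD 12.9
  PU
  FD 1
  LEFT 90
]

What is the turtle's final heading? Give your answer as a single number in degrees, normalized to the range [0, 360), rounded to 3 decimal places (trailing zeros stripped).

Answer: 270

Derivation:
Executing turtle program step by step:
Start: pos=(0,0), heading=0, pen down
REPEAT 3 [
  -- iteration 1/3 --
  FD 12.9: (0,0) -> (12.9,0) [heading=0, draw]
  PU: pen up
  FD 1: (12.9,0) -> (13.9,0) [heading=0, move]
  LT 90: heading 0 -> 90
  -- iteration 2/3 --
  FD 12.9: (13.9,0) -> (13.9,12.9) [heading=90, move]
  PU: pen up
  FD 1: (13.9,12.9) -> (13.9,13.9) [heading=90, move]
  LT 90: heading 90 -> 180
  -- iteration 3/3 --
  FD 12.9: (13.9,13.9) -> (1,13.9) [heading=180, move]
  PU: pen up
  FD 1: (1,13.9) -> (0,13.9) [heading=180, move]
  LT 90: heading 180 -> 270
]
Final: pos=(0,13.9), heading=270, 1 segment(s) drawn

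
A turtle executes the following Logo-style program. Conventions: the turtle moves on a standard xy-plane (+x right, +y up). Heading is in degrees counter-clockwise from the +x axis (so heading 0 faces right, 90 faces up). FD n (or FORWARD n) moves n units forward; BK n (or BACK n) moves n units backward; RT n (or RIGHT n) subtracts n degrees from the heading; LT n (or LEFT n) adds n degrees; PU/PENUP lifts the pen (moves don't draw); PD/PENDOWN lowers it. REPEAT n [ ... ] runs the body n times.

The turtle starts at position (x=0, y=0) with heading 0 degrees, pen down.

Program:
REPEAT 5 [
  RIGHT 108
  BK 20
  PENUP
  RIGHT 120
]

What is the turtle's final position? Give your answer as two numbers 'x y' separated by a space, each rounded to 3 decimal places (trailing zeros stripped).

Executing turtle program step by step:
Start: pos=(0,0), heading=0, pen down
REPEAT 5 [
  -- iteration 1/5 --
  RT 108: heading 0 -> 252
  BK 20: (0,0) -> (6.18,19.021) [heading=252, draw]
  PU: pen up
  RT 120: heading 252 -> 132
  -- iteration 2/5 --
  RT 108: heading 132 -> 24
  BK 20: (6.18,19.021) -> (-12.091,10.886) [heading=24, move]
  PU: pen up
  RT 120: heading 24 -> 264
  -- iteration 3/5 --
  RT 108: heading 264 -> 156
  BK 20: (-12.091,10.886) -> (6.18,2.752) [heading=156, move]
  PU: pen up
  RT 120: heading 156 -> 36
  -- iteration 4/5 --
  RT 108: heading 36 -> 288
  BK 20: (6.18,2.752) -> (0,21.773) [heading=288, move]
  PU: pen up
  RT 120: heading 288 -> 168
  -- iteration 5/5 --
  RT 108: heading 168 -> 60
  BK 20: (0,21.773) -> (-10,4.452) [heading=60, move]
  PU: pen up
  RT 120: heading 60 -> 300
]
Final: pos=(-10,4.452), heading=300, 1 segment(s) drawn

Answer: -10 4.452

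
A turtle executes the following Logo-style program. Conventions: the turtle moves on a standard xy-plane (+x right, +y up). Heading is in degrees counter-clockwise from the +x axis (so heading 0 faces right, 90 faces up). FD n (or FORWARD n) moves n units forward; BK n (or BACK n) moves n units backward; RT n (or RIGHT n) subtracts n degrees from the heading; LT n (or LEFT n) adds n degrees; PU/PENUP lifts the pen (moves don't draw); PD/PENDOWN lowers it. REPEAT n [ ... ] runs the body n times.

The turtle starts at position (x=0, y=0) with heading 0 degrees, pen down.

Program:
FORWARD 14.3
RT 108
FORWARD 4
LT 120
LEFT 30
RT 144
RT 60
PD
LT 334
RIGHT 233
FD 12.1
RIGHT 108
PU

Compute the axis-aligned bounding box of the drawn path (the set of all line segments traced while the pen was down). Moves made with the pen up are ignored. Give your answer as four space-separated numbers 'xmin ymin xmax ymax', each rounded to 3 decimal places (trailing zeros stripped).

Executing turtle program step by step:
Start: pos=(0,0), heading=0, pen down
FD 14.3: (0,0) -> (14.3,0) [heading=0, draw]
RT 108: heading 0 -> 252
FD 4: (14.3,0) -> (13.064,-3.804) [heading=252, draw]
LT 120: heading 252 -> 12
LT 30: heading 12 -> 42
RT 144: heading 42 -> 258
RT 60: heading 258 -> 198
PD: pen down
LT 334: heading 198 -> 172
RT 233: heading 172 -> 299
FD 12.1: (13.064,-3.804) -> (18.93,-14.387) [heading=299, draw]
RT 108: heading 299 -> 191
PU: pen up
Final: pos=(18.93,-14.387), heading=191, 3 segment(s) drawn

Segment endpoints: x in {0, 13.064, 14.3, 18.93}, y in {-14.387, -3.804, 0}
xmin=0, ymin=-14.387, xmax=18.93, ymax=0

Answer: 0 -14.387 18.93 0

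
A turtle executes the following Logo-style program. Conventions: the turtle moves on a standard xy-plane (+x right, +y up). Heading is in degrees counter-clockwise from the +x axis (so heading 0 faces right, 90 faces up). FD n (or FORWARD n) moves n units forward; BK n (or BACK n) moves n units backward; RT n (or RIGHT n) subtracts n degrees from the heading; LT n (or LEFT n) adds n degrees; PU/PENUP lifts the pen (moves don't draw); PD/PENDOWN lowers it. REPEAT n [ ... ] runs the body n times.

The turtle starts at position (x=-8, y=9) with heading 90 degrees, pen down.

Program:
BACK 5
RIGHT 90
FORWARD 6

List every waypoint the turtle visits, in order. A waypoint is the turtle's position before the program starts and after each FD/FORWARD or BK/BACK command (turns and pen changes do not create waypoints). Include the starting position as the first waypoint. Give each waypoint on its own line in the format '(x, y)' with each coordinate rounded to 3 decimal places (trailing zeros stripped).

Executing turtle program step by step:
Start: pos=(-8,9), heading=90, pen down
BK 5: (-8,9) -> (-8,4) [heading=90, draw]
RT 90: heading 90 -> 0
FD 6: (-8,4) -> (-2,4) [heading=0, draw]
Final: pos=(-2,4), heading=0, 2 segment(s) drawn
Waypoints (3 total):
(-8, 9)
(-8, 4)
(-2, 4)

Answer: (-8, 9)
(-8, 4)
(-2, 4)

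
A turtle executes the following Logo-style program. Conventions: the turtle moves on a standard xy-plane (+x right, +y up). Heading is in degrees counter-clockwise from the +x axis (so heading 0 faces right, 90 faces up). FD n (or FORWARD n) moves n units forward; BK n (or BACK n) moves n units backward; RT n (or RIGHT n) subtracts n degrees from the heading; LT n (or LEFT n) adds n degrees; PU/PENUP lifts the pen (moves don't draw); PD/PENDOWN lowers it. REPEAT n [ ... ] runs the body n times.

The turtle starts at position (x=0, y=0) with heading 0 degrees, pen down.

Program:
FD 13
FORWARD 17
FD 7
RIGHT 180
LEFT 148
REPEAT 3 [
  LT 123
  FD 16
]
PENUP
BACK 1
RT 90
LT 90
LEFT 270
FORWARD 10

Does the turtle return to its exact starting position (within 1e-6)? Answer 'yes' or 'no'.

Executing turtle program step by step:
Start: pos=(0,0), heading=0, pen down
FD 13: (0,0) -> (13,0) [heading=0, draw]
FD 17: (13,0) -> (30,0) [heading=0, draw]
FD 7: (30,0) -> (37,0) [heading=0, draw]
RT 180: heading 0 -> 180
LT 148: heading 180 -> 328
REPEAT 3 [
  -- iteration 1/3 --
  LT 123: heading 328 -> 91
  FD 16: (37,0) -> (36.721,15.998) [heading=91, draw]
  -- iteration 2/3 --
  LT 123: heading 91 -> 214
  FD 16: (36.721,15.998) -> (23.456,7.05) [heading=214, draw]
  -- iteration 3/3 --
  LT 123: heading 214 -> 337
  FD 16: (23.456,7.05) -> (38.184,0.799) [heading=337, draw]
]
PU: pen up
BK 1: (38.184,0.799) -> (37.264,1.19) [heading=337, move]
RT 90: heading 337 -> 247
LT 90: heading 247 -> 337
LT 270: heading 337 -> 247
FD 10: (37.264,1.19) -> (33.356,-8.016) [heading=247, move]
Final: pos=(33.356,-8.016), heading=247, 6 segment(s) drawn

Start position: (0, 0)
Final position: (33.356, -8.016)
Distance = 34.306; >= 1e-6 -> NOT closed

Answer: no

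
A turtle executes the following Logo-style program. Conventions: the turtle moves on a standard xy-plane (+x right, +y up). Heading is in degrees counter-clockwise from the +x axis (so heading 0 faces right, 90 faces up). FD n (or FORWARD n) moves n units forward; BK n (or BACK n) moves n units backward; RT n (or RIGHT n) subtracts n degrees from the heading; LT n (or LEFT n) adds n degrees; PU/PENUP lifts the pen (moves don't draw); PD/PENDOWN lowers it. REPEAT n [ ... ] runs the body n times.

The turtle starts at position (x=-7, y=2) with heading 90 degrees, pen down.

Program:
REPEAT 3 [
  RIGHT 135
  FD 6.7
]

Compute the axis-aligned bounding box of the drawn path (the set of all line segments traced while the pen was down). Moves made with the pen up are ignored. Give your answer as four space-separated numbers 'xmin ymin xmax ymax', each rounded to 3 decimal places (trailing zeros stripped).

Answer: -8.962 -2.738 -2.262 2

Derivation:
Executing turtle program step by step:
Start: pos=(-7,2), heading=90, pen down
REPEAT 3 [
  -- iteration 1/3 --
  RT 135: heading 90 -> 315
  FD 6.7: (-7,2) -> (-2.262,-2.738) [heading=315, draw]
  -- iteration 2/3 --
  RT 135: heading 315 -> 180
  FD 6.7: (-2.262,-2.738) -> (-8.962,-2.738) [heading=180, draw]
  -- iteration 3/3 --
  RT 135: heading 180 -> 45
  FD 6.7: (-8.962,-2.738) -> (-4.225,2) [heading=45, draw]
]
Final: pos=(-4.225,2), heading=45, 3 segment(s) drawn

Segment endpoints: x in {-8.962, -7, -4.225, -2.262}, y in {-2.738, -2.738, 2, 2}
xmin=-8.962, ymin=-2.738, xmax=-2.262, ymax=2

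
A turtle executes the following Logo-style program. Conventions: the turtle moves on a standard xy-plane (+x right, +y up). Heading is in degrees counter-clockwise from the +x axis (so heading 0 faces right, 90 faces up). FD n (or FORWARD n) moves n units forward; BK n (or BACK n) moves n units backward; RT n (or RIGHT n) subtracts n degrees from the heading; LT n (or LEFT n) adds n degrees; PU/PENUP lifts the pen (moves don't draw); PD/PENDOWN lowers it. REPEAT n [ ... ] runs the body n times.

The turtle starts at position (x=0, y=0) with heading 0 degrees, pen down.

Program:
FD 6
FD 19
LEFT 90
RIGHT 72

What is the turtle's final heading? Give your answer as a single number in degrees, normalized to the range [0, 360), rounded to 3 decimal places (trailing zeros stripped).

Executing turtle program step by step:
Start: pos=(0,0), heading=0, pen down
FD 6: (0,0) -> (6,0) [heading=0, draw]
FD 19: (6,0) -> (25,0) [heading=0, draw]
LT 90: heading 0 -> 90
RT 72: heading 90 -> 18
Final: pos=(25,0), heading=18, 2 segment(s) drawn

Answer: 18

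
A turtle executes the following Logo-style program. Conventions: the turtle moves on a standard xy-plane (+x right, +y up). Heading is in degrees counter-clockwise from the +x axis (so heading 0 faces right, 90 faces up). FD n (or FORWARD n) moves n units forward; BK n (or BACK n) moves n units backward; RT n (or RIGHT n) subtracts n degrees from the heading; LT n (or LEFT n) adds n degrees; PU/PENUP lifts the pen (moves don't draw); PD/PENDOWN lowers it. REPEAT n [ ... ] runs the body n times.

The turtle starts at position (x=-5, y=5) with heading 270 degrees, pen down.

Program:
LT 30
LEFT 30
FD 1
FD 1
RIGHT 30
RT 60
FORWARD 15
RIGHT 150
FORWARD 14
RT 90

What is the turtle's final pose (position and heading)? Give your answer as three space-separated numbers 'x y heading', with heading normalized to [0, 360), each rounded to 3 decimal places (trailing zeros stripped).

Executing turtle program step by step:
Start: pos=(-5,5), heading=270, pen down
LT 30: heading 270 -> 300
LT 30: heading 300 -> 330
FD 1: (-5,5) -> (-4.134,4.5) [heading=330, draw]
FD 1: (-4.134,4.5) -> (-3.268,4) [heading=330, draw]
RT 30: heading 330 -> 300
RT 60: heading 300 -> 240
FD 15: (-3.268,4) -> (-10.768,-8.99) [heading=240, draw]
RT 150: heading 240 -> 90
FD 14: (-10.768,-8.99) -> (-10.768,5.01) [heading=90, draw]
RT 90: heading 90 -> 0
Final: pos=(-10.768,5.01), heading=0, 4 segment(s) drawn

Answer: -10.768 5.01 0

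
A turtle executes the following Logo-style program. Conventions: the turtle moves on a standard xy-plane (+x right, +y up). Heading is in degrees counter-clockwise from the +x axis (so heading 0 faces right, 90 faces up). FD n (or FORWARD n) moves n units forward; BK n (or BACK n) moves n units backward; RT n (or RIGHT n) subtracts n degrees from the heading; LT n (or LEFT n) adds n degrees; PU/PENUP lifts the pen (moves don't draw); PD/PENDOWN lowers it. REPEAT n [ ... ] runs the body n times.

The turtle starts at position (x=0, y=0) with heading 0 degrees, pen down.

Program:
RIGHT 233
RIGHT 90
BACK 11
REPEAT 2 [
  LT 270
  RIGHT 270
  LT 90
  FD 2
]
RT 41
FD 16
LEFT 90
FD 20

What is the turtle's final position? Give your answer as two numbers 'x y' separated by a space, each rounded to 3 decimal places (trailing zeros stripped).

Executing turtle program step by step:
Start: pos=(0,0), heading=0, pen down
RT 233: heading 0 -> 127
RT 90: heading 127 -> 37
BK 11: (0,0) -> (-8.785,-6.62) [heading=37, draw]
REPEAT 2 [
  -- iteration 1/2 --
  LT 270: heading 37 -> 307
  RT 270: heading 307 -> 37
  LT 90: heading 37 -> 127
  FD 2: (-8.785,-6.62) -> (-9.989,-5.023) [heading=127, draw]
  -- iteration 2/2 --
  LT 270: heading 127 -> 37
  RT 270: heading 37 -> 127
  LT 90: heading 127 -> 217
  FD 2: (-9.989,-5.023) -> (-11.586,-6.226) [heading=217, draw]
]
RT 41: heading 217 -> 176
FD 16: (-11.586,-6.226) -> (-27.547,-5.11) [heading=176, draw]
LT 90: heading 176 -> 266
FD 20: (-27.547,-5.11) -> (-28.942,-25.062) [heading=266, draw]
Final: pos=(-28.942,-25.062), heading=266, 5 segment(s) drawn

Answer: -28.942 -25.062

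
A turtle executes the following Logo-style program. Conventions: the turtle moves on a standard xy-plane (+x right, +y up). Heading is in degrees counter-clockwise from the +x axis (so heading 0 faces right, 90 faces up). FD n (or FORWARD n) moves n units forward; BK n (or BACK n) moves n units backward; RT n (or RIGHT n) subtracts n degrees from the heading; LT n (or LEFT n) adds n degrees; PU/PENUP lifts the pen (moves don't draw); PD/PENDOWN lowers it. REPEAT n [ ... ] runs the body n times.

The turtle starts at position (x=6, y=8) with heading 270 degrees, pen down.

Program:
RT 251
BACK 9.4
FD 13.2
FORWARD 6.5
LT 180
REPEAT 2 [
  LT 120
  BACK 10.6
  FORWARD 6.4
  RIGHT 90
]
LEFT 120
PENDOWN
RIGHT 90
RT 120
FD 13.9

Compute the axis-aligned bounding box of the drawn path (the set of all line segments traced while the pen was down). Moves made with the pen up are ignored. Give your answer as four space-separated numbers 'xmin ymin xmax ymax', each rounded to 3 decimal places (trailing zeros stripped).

Answer: -5.198 4.94 15.739 18.308

Derivation:
Executing turtle program step by step:
Start: pos=(6,8), heading=270, pen down
RT 251: heading 270 -> 19
BK 9.4: (6,8) -> (-2.888,4.94) [heading=19, draw]
FD 13.2: (-2.888,4.94) -> (9.593,9.237) [heading=19, draw]
FD 6.5: (9.593,9.237) -> (15.739,11.353) [heading=19, draw]
LT 180: heading 19 -> 199
REPEAT 2 [
  -- iteration 1/2 --
  LT 120: heading 199 -> 319
  BK 10.6: (15.739,11.353) -> (7.739,18.308) [heading=319, draw]
  FD 6.4: (7.739,18.308) -> (12.569,14.109) [heading=319, draw]
  RT 90: heading 319 -> 229
  -- iteration 2/2 --
  LT 120: heading 229 -> 349
  BK 10.6: (12.569,14.109) -> (2.164,16.131) [heading=349, draw]
  FD 6.4: (2.164,16.131) -> (8.446,14.91) [heading=349, draw]
  RT 90: heading 349 -> 259
]
LT 120: heading 259 -> 19
PD: pen down
RT 90: heading 19 -> 289
RT 120: heading 289 -> 169
FD 13.9: (8.446,14.91) -> (-5.198,17.562) [heading=169, draw]
Final: pos=(-5.198,17.562), heading=169, 8 segment(s) drawn

Segment endpoints: x in {-5.198, -2.888, 2.164, 6, 7.739, 8.446, 9.593, 12.569, 15.739}, y in {4.94, 8, 9.237, 11.353, 14.109, 14.91, 16.131, 17.562, 18.308}
xmin=-5.198, ymin=4.94, xmax=15.739, ymax=18.308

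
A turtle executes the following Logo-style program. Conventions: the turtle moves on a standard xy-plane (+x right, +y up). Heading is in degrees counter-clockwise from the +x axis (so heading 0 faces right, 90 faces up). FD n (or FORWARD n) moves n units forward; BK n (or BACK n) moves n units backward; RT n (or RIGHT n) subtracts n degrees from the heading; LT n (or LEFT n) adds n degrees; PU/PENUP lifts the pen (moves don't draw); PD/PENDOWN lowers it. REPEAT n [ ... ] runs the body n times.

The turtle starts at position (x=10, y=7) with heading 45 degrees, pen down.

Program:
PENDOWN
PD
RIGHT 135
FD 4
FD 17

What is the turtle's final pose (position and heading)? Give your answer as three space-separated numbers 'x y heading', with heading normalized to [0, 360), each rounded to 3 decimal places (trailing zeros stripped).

Answer: 10 -14 270

Derivation:
Executing turtle program step by step:
Start: pos=(10,7), heading=45, pen down
PD: pen down
PD: pen down
RT 135: heading 45 -> 270
FD 4: (10,7) -> (10,3) [heading=270, draw]
FD 17: (10,3) -> (10,-14) [heading=270, draw]
Final: pos=(10,-14), heading=270, 2 segment(s) drawn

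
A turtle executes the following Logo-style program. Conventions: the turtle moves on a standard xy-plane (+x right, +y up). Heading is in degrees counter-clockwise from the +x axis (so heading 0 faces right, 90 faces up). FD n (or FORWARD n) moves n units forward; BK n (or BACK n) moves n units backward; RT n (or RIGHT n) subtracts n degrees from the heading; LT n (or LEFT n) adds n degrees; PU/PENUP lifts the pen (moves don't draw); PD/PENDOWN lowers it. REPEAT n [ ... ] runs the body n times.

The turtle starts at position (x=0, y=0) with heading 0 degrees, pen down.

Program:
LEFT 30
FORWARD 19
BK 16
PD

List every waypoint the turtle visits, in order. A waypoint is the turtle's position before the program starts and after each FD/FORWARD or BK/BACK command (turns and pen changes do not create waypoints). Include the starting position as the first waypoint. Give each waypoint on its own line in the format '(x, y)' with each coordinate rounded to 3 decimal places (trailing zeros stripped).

Answer: (0, 0)
(16.454, 9.5)
(2.598, 1.5)

Derivation:
Executing turtle program step by step:
Start: pos=(0,0), heading=0, pen down
LT 30: heading 0 -> 30
FD 19: (0,0) -> (16.454,9.5) [heading=30, draw]
BK 16: (16.454,9.5) -> (2.598,1.5) [heading=30, draw]
PD: pen down
Final: pos=(2.598,1.5), heading=30, 2 segment(s) drawn
Waypoints (3 total):
(0, 0)
(16.454, 9.5)
(2.598, 1.5)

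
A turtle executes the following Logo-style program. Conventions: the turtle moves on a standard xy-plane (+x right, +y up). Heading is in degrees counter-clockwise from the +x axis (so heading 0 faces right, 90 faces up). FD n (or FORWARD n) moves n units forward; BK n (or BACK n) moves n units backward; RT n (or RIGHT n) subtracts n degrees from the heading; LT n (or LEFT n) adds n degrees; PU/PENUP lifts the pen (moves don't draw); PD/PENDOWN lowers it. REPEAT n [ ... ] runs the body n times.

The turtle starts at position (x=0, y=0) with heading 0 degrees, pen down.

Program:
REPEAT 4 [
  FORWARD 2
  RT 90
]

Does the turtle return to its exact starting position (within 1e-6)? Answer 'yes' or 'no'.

Answer: yes

Derivation:
Executing turtle program step by step:
Start: pos=(0,0), heading=0, pen down
REPEAT 4 [
  -- iteration 1/4 --
  FD 2: (0,0) -> (2,0) [heading=0, draw]
  RT 90: heading 0 -> 270
  -- iteration 2/4 --
  FD 2: (2,0) -> (2,-2) [heading=270, draw]
  RT 90: heading 270 -> 180
  -- iteration 3/4 --
  FD 2: (2,-2) -> (0,-2) [heading=180, draw]
  RT 90: heading 180 -> 90
  -- iteration 4/4 --
  FD 2: (0,-2) -> (0,0) [heading=90, draw]
  RT 90: heading 90 -> 0
]
Final: pos=(0,0), heading=0, 4 segment(s) drawn

Start position: (0, 0)
Final position: (0, 0)
Distance = 0; < 1e-6 -> CLOSED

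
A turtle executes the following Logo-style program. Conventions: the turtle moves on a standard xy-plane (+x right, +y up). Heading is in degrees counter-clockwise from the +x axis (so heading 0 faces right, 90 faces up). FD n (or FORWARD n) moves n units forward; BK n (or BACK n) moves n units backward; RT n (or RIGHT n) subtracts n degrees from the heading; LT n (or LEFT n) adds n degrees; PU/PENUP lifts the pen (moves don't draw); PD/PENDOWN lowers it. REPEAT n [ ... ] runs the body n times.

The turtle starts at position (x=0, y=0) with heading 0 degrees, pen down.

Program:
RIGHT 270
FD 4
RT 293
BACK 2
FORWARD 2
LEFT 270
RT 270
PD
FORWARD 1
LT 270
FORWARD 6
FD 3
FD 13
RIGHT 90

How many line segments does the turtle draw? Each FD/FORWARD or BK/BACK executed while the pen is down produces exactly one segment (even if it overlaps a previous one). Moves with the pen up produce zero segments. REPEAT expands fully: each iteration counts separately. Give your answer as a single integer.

Executing turtle program step by step:
Start: pos=(0,0), heading=0, pen down
RT 270: heading 0 -> 90
FD 4: (0,0) -> (0,4) [heading=90, draw]
RT 293: heading 90 -> 157
BK 2: (0,4) -> (1.841,3.219) [heading=157, draw]
FD 2: (1.841,3.219) -> (0,4) [heading=157, draw]
LT 270: heading 157 -> 67
RT 270: heading 67 -> 157
PD: pen down
FD 1: (0,4) -> (-0.921,4.391) [heading=157, draw]
LT 270: heading 157 -> 67
FD 6: (-0.921,4.391) -> (1.424,9.914) [heading=67, draw]
FD 3: (1.424,9.914) -> (2.596,12.675) [heading=67, draw]
FD 13: (2.596,12.675) -> (7.676,24.642) [heading=67, draw]
RT 90: heading 67 -> 337
Final: pos=(7.676,24.642), heading=337, 7 segment(s) drawn
Segments drawn: 7

Answer: 7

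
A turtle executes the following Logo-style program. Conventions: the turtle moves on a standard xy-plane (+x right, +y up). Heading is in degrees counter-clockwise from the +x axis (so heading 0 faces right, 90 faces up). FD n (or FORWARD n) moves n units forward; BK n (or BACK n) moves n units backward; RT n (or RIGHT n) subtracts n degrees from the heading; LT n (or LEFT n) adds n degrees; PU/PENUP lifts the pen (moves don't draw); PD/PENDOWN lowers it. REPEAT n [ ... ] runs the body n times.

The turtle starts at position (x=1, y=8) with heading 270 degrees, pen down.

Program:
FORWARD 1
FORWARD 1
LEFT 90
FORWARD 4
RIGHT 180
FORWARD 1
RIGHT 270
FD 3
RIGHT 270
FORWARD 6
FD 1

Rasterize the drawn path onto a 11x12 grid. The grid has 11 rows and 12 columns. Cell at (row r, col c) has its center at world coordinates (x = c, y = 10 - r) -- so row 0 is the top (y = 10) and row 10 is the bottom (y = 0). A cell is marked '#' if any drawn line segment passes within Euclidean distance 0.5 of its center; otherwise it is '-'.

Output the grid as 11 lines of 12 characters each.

Segment 0: (1,8) -> (1,7)
Segment 1: (1,7) -> (1,6)
Segment 2: (1,6) -> (5,6)
Segment 3: (5,6) -> (4,6)
Segment 4: (4,6) -> (4,3)
Segment 5: (4,3) -> (10,3)
Segment 6: (10,3) -> (11,3)

Answer: ------------
------------
-#----------
-#----------
-#####------
----#-------
----#-------
----########
------------
------------
------------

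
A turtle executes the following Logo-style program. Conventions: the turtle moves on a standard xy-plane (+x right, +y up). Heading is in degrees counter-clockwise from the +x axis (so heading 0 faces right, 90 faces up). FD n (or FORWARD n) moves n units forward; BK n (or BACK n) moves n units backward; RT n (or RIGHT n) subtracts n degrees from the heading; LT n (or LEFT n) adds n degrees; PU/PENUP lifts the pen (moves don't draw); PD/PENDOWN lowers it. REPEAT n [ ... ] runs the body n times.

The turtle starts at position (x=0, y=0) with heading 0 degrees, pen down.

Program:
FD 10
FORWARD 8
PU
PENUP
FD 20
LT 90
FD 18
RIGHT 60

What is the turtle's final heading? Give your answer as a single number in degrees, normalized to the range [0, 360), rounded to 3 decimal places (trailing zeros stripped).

Executing turtle program step by step:
Start: pos=(0,0), heading=0, pen down
FD 10: (0,0) -> (10,0) [heading=0, draw]
FD 8: (10,0) -> (18,0) [heading=0, draw]
PU: pen up
PU: pen up
FD 20: (18,0) -> (38,0) [heading=0, move]
LT 90: heading 0 -> 90
FD 18: (38,0) -> (38,18) [heading=90, move]
RT 60: heading 90 -> 30
Final: pos=(38,18), heading=30, 2 segment(s) drawn

Answer: 30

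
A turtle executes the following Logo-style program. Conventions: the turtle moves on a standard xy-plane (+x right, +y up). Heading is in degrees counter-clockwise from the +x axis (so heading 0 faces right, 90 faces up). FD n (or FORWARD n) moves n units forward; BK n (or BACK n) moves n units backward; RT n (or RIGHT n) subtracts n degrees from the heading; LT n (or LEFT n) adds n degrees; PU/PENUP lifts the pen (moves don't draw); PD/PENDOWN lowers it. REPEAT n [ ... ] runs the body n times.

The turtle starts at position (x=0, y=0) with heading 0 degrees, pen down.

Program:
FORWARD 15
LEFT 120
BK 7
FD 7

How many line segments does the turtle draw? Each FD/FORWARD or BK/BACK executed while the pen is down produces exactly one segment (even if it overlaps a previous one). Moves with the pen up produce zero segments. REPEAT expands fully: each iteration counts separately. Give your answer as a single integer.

Executing turtle program step by step:
Start: pos=(0,0), heading=0, pen down
FD 15: (0,0) -> (15,0) [heading=0, draw]
LT 120: heading 0 -> 120
BK 7: (15,0) -> (18.5,-6.062) [heading=120, draw]
FD 7: (18.5,-6.062) -> (15,0) [heading=120, draw]
Final: pos=(15,0), heading=120, 3 segment(s) drawn
Segments drawn: 3

Answer: 3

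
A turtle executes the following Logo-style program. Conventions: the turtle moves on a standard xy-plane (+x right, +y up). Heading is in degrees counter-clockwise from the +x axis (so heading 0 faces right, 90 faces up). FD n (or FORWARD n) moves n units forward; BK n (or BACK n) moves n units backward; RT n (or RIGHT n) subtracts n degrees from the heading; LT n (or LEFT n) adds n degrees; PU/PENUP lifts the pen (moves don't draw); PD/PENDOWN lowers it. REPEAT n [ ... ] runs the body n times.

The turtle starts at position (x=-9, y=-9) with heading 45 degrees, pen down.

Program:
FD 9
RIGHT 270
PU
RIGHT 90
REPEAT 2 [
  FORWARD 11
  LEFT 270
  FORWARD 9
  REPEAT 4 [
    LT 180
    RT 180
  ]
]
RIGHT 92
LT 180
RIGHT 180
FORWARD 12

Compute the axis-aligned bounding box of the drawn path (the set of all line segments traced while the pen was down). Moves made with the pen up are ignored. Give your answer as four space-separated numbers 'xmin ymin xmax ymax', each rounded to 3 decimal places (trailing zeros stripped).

Answer: -9 -9 -2.636 -2.636

Derivation:
Executing turtle program step by step:
Start: pos=(-9,-9), heading=45, pen down
FD 9: (-9,-9) -> (-2.636,-2.636) [heading=45, draw]
RT 270: heading 45 -> 135
PU: pen up
RT 90: heading 135 -> 45
REPEAT 2 [
  -- iteration 1/2 --
  FD 11: (-2.636,-2.636) -> (5.142,5.142) [heading=45, move]
  LT 270: heading 45 -> 315
  FD 9: (5.142,5.142) -> (11.506,-1.222) [heading=315, move]
  REPEAT 4 [
    -- iteration 1/4 --
    LT 180: heading 315 -> 135
    RT 180: heading 135 -> 315
    -- iteration 2/4 --
    LT 180: heading 315 -> 135
    RT 180: heading 135 -> 315
    -- iteration 3/4 --
    LT 180: heading 315 -> 135
    RT 180: heading 135 -> 315
    -- iteration 4/4 --
    LT 180: heading 315 -> 135
    RT 180: heading 135 -> 315
  ]
  -- iteration 2/2 --
  FD 11: (11.506,-1.222) -> (19.284,-9) [heading=315, move]
  LT 270: heading 315 -> 225
  FD 9: (19.284,-9) -> (12.92,-15.364) [heading=225, move]
  REPEAT 4 [
    -- iteration 1/4 --
    LT 180: heading 225 -> 45
    RT 180: heading 45 -> 225
    -- iteration 2/4 --
    LT 180: heading 225 -> 45
    RT 180: heading 45 -> 225
    -- iteration 3/4 --
    LT 180: heading 225 -> 45
    RT 180: heading 45 -> 225
    -- iteration 4/4 --
    LT 180: heading 225 -> 45
    RT 180: heading 45 -> 225
  ]
]
RT 92: heading 225 -> 133
LT 180: heading 133 -> 313
RT 180: heading 313 -> 133
FD 12: (12.92,-15.364) -> (4.736,-6.588) [heading=133, move]
Final: pos=(4.736,-6.588), heading=133, 1 segment(s) drawn

Segment endpoints: x in {-9, -2.636}, y in {-9, -2.636}
xmin=-9, ymin=-9, xmax=-2.636, ymax=-2.636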